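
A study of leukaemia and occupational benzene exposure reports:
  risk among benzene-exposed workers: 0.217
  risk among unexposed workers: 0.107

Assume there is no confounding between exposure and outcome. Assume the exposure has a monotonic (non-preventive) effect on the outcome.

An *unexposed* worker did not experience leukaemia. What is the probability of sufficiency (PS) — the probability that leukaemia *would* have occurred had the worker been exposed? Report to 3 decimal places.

Let p₁ = 0.217, p₀ = 0.107.
Under exogeneity and monotonicity, PS = (p₁ − p₀) / (1 − p₀).
PS = (0.217 − 0.107) / (1 − 0.107) = 0.11 / 0.893 ≈ 0.1232

PS ≈ 0.123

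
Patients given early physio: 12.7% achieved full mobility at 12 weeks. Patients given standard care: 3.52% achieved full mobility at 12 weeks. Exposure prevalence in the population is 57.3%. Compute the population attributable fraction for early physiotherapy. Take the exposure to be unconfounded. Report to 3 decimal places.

p₁ = 0.127, p₀ = 0.0352.
Overall risk P(Y=1) = π·p₁ + (1−π)·p₀ = 0.573×0.127 + 0.427×0.0352 = 0.087801.
Under exogeneity, PAF = [P(Y=1) − p₀] / P(Y=1).
PAF = (0.087801 − 0.0352) / 0.087801 ≈ 0.5991

PAF ≈ 0.599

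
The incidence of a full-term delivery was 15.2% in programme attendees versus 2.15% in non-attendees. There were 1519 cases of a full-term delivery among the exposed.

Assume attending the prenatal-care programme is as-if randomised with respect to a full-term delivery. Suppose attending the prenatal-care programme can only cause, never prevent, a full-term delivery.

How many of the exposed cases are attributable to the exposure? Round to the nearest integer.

about 1304 cases

p₁ = 0.152, p₀ = 0.0215.
PN = (p₁ − p₀)/p₁ = (0.152 − 0.0215) / 0.152 ≈ 0.85855.
Attributable cases ≈ PN × (exposed cases) = 0.85855 × 1519 ≈ 1304.14.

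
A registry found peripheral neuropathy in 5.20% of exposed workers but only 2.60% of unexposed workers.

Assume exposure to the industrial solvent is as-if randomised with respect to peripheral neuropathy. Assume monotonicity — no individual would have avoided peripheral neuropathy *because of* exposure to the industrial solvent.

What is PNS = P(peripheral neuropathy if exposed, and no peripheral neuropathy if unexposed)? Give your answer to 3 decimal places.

p₁ = 0.052, p₀ = 0.026.
Under exogeneity and monotonicity, PNS = p₁ − p₀.
PNS = 0.052 − 0.026 = 0.026

PNS ≈ 0.026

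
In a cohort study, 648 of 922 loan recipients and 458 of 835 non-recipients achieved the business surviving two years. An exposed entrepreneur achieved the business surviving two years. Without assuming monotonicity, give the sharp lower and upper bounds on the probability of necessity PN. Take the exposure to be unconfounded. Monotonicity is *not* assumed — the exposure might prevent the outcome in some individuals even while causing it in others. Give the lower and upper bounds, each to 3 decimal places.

p₁ = P(outcome | exposed) = 648/922 = 0.70282
p₀ = P(outcome | unexposed) = 458/835 = 0.5485
Under exogeneity alone the bounds on PN are max{0,(p₁−p₀)/p₁} ≤ PN ≤ min{1,(1−p₀)/p₁}.
  lower = (p₁ − p₀)/p₁ = 0.15432 / 0.70282 ≈ 0.2196
  upper = min{1, (1 − p₀)/p₁} = 0.4515 / 0.70282 ≈ 0.6424

0.220 ≤ PN ≤ 0.642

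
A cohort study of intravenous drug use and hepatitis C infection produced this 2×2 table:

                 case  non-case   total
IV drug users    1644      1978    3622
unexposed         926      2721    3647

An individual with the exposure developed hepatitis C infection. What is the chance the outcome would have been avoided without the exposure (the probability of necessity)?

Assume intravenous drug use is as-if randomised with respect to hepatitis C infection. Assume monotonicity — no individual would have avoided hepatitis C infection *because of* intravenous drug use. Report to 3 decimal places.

PN ≈ 0.441

p₁ = P(outcome | exposed) = 1644/3622 = 0.45389
p₀ = P(outcome | unexposed) = 926/3647 = 0.25391
Under exogeneity and monotonicity, PN = (p₁ − p₀)/p₁.
PN = (0.45389 − 0.25391) / 0.45389 ≈ 0.4406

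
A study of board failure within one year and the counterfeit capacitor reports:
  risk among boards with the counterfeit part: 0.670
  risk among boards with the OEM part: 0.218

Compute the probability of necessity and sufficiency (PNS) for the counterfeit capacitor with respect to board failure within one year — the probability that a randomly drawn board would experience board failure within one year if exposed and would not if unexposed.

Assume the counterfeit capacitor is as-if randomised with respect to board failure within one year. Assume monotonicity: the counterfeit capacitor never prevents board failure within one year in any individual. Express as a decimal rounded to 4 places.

Let p₁ = 0.67, p₀ = 0.218.
Under exogeneity and monotonicity, PNS = p₁ − p₀.
PNS = 0.67 − 0.218 = 0.452

PNS ≈ 0.4520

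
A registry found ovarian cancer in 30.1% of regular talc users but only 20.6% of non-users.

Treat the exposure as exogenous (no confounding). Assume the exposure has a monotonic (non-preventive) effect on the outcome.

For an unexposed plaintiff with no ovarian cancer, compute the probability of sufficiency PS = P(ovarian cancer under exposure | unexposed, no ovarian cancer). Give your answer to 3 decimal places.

PS ≈ 0.120

p₁ = 0.301, p₀ = 0.206.
Under exogeneity and monotonicity, PS = (p₁ − p₀) / (1 − p₀).
PS = (0.301 − 0.206) / (1 − 0.206) = 0.095 / 0.794 ≈ 0.1196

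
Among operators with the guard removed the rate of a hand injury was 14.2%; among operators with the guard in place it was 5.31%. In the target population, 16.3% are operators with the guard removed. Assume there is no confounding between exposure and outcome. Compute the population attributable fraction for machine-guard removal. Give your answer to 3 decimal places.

PAF ≈ 0.214

p₁ = 0.142, p₀ = 0.0531.
Overall risk P(Y=1) = π·p₁ + (1−π)·p₀ = 0.163×0.142 + 0.837×0.0531 = 0.067591.
Under exogeneity, PAF = [P(Y=1) − p₀] / P(Y=1).
PAF = (0.067591 − 0.0531) / 0.067591 ≈ 0.2144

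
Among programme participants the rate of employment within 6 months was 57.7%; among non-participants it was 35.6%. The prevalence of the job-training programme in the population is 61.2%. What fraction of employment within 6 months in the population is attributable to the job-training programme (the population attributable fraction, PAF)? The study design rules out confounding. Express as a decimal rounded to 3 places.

PAF ≈ 0.275

p₁ = 0.577, p₀ = 0.356.
Overall risk P(Y=1) = π·p₁ + (1−π)·p₀ = 0.612×0.577 + 0.388×0.356 = 0.49125.
Under exogeneity, PAF = [P(Y=1) − p₀] / P(Y=1).
PAF = (0.49125 − 0.356) / 0.49125 ≈ 0.2753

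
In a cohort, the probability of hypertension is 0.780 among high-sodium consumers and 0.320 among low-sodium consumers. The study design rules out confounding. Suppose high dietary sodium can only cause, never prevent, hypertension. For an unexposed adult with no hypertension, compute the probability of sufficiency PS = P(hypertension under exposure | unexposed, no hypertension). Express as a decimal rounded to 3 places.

PS ≈ 0.676

Let p₁ = 0.78, p₀ = 0.32.
Under exogeneity and monotonicity, PS = (p₁ − p₀) / (1 − p₀).
PS = (0.78 − 0.32) / (1 − 0.32) = 0.46 / 0.68 ≈ 0.6765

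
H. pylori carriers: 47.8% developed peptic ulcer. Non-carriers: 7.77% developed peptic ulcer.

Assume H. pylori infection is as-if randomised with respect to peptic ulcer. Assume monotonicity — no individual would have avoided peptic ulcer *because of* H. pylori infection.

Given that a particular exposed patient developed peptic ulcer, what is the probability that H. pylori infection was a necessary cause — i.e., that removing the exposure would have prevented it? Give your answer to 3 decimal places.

PN ≈ 0.837

p₁ = 0.478, p₀ = 0.0777.
Under exogeneity and monotonicity, PN = (p₁ − p₀) / p₁.
PN = (0.478 − 0.0777) / 0.478 = 0.4003 / 0.478 ≈ 0.8374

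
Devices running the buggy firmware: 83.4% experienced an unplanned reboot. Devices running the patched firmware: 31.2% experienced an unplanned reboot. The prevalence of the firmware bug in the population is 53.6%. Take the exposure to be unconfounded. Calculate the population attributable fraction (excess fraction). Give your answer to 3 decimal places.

PAF ≈ 0.473

p₁ = 0.834, p₀ = 0.312.
Overall risk P(Y=1) = π·p₁ + (1−π)·p₀ = 0.536×0.834 + 0.464×0.312 = 0.59179.
Under exogeneity, PAF = [P(Y=1) − p₀] / P(Y=1).
PAF = (0.59179 − 0.312) / 0.59179 ≈ 0.4728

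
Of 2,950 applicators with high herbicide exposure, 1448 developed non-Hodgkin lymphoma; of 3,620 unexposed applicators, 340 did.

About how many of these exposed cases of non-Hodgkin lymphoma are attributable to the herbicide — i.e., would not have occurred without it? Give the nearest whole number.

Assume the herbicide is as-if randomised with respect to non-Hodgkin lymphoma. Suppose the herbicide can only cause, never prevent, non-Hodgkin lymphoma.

p₁ = P(outcome | exposed) = 1448/2950 = 0.49085
p₀ = P(outcome | unexposed) = 340/3620 = 0.093923
PN = (p₁ − p₀)/p₁ = (0.49085 − 0.093923) / 0.49085 ≈ 0.80865.
Attributable cases ≈ PN × (exposed cases) = 0.80865 × 1448 ≈ 1170.93.

about 1171 cases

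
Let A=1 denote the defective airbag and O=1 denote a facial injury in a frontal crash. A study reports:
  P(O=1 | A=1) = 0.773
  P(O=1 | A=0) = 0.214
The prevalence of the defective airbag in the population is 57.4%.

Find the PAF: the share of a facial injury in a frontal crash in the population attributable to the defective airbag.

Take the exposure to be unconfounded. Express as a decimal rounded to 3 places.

Let p₁ = 0.773, p₀ = 0.214.
Overall risk P(Y=1) = π·p₁ + (1−π)·p₀ = 0.574×0.773 + 0.426×0.214 = 0.53487.
Under exogeneity, PAF = [P(Y=1) − p₀] / P(Y=1).
PAF = (0.53487 − 0.214) / 0.53487 ≈ 0.5999

PAF ≈ 0.600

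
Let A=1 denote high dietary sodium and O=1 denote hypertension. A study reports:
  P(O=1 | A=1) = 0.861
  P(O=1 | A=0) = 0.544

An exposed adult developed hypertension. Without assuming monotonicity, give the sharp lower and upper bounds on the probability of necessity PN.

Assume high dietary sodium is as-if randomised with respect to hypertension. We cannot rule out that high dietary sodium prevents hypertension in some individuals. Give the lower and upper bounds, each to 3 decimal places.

0.368 ≤ PN ≤ 0.530

Let p₁ = 0.861, p₀ = 0.544.
Under exogeneity alone the bounds on PN are max{0,(p₁−p₀)/p₁} ≤ PN ≤ min{1,(1−p₀)/p₁}.
  lower = (p₁ − p₀)/p₁ = 0.317 / 0.861 ≈ 0.3682
  upper = min{1, (1 − p₀)/p₁} = 0.456 / 0.861 ≈ 0.5296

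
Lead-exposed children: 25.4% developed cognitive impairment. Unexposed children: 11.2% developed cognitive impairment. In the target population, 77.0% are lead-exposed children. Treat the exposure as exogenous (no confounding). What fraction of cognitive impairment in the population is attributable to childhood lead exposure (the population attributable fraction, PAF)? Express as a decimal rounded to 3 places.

PAF ≈ 0.494

p₁ = 0.254, p₀ = 0.112.
Overall risk P(Y=1) = π·p₁ + (1−π)·p₀ = 0.77×0.254 + 0.23×0.112 = 0.22134.
Under exogeneity, PAF = [P(Y=1) − p₀] / P(Y=1).
PAF = (0.22134 − 0.112) / 0.22134 ≈ 0.4940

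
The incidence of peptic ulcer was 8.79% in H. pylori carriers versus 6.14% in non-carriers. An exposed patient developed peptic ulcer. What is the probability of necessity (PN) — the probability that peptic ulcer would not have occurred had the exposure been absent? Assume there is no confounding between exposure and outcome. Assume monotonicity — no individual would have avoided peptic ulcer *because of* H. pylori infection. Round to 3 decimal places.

p₁ = 0.0879, p₀ = 0.0614.
Under exogeneity and monotonicity, PN = (p₁ − p₀) / p₁.
PN = (0.0879 − 0.0614) / 0.0879 = 0.0265 / 0.0879 ≈ 0.3015

PN ≈ 0.301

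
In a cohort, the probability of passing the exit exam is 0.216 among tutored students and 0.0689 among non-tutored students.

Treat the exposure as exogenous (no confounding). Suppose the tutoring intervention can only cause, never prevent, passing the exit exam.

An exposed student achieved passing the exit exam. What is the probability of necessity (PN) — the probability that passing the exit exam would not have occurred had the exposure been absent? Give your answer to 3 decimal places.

PN ≈ 0.681

Let p₁ = 0.216, p₀ = 0.0689.
Under exogeneity and monotonicity, PN = (p₁ − p₀) / p₁.
PN = (0.216 − 0.0689) / 0.216 = 0.1471 / 0.216 ≈ 0.6810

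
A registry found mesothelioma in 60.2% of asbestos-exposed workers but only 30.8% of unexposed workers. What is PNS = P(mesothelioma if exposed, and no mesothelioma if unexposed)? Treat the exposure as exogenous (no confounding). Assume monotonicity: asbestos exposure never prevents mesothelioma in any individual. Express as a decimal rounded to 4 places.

p₁ = 0.602, p₀ = 0.308.
Under exogeneity and monotonicity, PNS = p₁ − p₀.
PNS = 0.602 − 0.308 = 0.294

PNS ≈ 0.2940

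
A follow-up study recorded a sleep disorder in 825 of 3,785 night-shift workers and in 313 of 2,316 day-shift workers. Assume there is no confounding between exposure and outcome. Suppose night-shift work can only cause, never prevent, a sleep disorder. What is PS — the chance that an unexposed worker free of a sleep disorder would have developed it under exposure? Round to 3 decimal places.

PS ≈ 0.096

p₁ = P(outcome | exposed) = 825/3785 = 0.21797
p₀ = P(outcome | unexposed) = 313/2316 = 0.13515
Under exogeneity and monotonicity, PS = (p₁ − p₀) / (1 − p₀).
PS = (0.21797 − 0.13515) / (1 − 0.13515) = 0.082819 / 0.86485 ≈ 0.0958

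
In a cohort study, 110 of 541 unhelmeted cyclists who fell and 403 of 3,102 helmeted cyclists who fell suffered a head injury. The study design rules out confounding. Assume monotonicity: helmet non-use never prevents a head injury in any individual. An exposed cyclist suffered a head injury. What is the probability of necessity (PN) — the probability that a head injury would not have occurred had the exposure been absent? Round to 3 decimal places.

PN ≈ 0.361

p₁ = P(outcome | exposed) = 110/541 = 0.20333
p₀ = P(outcome | unexposed) = 403/3102 = 0.12992
Under exogeneity and monotonicity, PN = (p₁ − p₀) / p₁.
PN = (0.20333 − 0.12992) / 0.20333 = 0.073411 / 0.20333 ≈ 0.3610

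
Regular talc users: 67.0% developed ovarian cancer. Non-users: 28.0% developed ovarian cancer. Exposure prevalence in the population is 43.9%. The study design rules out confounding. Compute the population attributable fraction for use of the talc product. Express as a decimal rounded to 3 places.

p₁ = 0.67, p₀ = 0.28.
Overall risk P(Y=1) = π·p₁ + (1−π)·p₀ = 0.439×0.67 + 0.561×0.28 = 0.45121.
Under exogeneity, PAF = [P(Y=1) − p₀] / P(Y=1).
PAF = (0.45121 − 0.28) / 0.45121 ≈ 0.3794

PAF ≈ 0.379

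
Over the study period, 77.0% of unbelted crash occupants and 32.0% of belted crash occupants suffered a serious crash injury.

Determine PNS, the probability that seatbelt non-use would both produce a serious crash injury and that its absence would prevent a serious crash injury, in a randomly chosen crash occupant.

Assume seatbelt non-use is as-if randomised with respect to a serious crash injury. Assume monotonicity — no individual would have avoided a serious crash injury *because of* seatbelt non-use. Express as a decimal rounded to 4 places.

p₁ = 0.77, p₀ = 0.32.
Under exogeneity and monotonicity, PNS = p₁ − p₀.
PNS = 0.77 − 0.32 = 0.45

PNS ≈ 0.4500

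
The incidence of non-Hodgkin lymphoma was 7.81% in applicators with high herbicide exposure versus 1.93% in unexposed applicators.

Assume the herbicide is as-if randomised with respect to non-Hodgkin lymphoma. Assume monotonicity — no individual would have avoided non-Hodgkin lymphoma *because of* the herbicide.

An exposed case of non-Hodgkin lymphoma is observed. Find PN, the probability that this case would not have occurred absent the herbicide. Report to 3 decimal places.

p₁ = 0.0781, p₀ = 0.0193.
Under exogeneity and monotonicity, PN = (p₁ − p₀) / p₁.
PN = (0.0781 − 0.0193) / 0.0781 = 0.0588 / 0.0781 ≈ 0.7529

PN ≈ 0.753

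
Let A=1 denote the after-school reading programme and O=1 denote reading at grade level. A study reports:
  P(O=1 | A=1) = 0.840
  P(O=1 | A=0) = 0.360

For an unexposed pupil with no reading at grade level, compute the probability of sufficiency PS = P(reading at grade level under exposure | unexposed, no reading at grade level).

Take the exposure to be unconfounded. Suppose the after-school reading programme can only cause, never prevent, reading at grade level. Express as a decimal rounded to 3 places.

Let p₁ = 0.84, p₀ = 0.36.
Under exogeneity and monotonicity, PS = (p₁ − p₀) / (1 − p₀).
PS = (0.84 − 0.36) / (1 − 0.36) = 0.48 / 0.64 ≈ 0.7500

PS ≈ 0.750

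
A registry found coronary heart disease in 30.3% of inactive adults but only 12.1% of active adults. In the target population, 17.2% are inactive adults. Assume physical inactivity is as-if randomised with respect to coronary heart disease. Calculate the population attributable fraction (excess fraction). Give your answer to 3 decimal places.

p₁ = 0.303, p₀ = 0.121.
Overall risk P(Y=1) = π·p₁ + (1−π)·p₀ = 0.172×0.303 + 0.828×0.121 = 0.1523.
Under exogeneity, PAF = [P(Y=1) − p₀] / P(Y=1).
PAF = (0.1523 − 0.121) / 0.1523 ≈ 0.2055

PAF ≈ 0.206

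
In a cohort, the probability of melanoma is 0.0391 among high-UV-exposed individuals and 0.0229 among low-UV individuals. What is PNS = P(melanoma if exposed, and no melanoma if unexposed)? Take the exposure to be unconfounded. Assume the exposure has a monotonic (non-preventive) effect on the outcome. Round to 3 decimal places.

Let p₁ = 0.0391, p₀ = 0.0229.
Under exogeneity and monotonicity, PNS = p₁ − p₀.
PNS = 0.0391 − 0.0229 = 0.0162

PNS ≈ 0.016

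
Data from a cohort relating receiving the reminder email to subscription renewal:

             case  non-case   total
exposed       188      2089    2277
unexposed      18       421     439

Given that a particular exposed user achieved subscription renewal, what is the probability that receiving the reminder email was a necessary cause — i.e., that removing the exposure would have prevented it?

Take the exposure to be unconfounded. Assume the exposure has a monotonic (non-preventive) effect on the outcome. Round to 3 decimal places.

p₁ = P(outcome | exposed) = 188/2277 = 0.082565
p₀ = P(outcome | unexposed) = 18/439 = 0.041002
Under exogeneity and monotonicity, PN = (p₁ − p₀)/p₁.
PN = (0.082565 − 0.041002) / 0.082565 ≈ 0.5034

PN ≈ 0.503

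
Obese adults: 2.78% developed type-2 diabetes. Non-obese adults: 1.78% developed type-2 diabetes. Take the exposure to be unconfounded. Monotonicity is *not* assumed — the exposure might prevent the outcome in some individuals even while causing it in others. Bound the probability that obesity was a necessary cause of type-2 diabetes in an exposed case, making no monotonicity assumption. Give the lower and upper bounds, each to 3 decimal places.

0.360 ≤ PN ≤ 1.000

p₁ = 0.0278, p₀ = 0.0178.
Under exogeneity alone the bounds on PN are max{0,(p₁−p₀)/p₁} ≤ PN ≤ min{1,(1−p₀)/p₁}.
  lower = (p₁ − p₀)/p₁ = 0.01 / 0.0278 ≈ 0.3597
  upper = min{1, (1 − p₀)/p₁} = 0.9822 / 0.0278 ≈ 35.3309 → capped at 1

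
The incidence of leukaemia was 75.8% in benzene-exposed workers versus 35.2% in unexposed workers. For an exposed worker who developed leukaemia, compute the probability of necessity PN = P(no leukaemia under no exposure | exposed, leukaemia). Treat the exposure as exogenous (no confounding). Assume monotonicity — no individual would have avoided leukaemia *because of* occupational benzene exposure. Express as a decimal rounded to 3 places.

PN ≈ 0.536

p₁ = 0.758, p₀ = 0.352.
Under exogeneity and monotonicity, PN = (p₁ − p₀) / p₁.
PN = (0.758 − 0.352) / 0.758 = 0.406 / 0.758 ≈ 0.5356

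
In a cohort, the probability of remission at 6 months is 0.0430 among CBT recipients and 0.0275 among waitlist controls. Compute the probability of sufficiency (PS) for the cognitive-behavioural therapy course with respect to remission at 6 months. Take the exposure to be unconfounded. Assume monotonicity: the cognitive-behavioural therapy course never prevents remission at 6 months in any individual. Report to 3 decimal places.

PS ≈ 0.016

Let p₁ = 0.043, p₀ = 0.0275.
Under exogeneity and monotonicity, PS = (p₁ − p₀) / (1 − p₀).
PS = (0.043 − 0.0275) / (1 − 0.0275) = 0.0155 / 0.9725 ≈ 0.0159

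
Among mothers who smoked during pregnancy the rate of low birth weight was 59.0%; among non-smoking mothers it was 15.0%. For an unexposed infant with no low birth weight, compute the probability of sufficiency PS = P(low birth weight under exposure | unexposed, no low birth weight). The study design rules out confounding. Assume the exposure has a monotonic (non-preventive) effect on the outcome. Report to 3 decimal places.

p₁ = 0.59, p₀ = 0.15.
Under exogeneity and monotonicity, PS = (p₁ − p₀) / (1 − p₀).
PS = (0.59 − 0.15) / (1 − 0.15) = 0.44 / 0.85 ≈ 0.5176

PS ≈ 0.518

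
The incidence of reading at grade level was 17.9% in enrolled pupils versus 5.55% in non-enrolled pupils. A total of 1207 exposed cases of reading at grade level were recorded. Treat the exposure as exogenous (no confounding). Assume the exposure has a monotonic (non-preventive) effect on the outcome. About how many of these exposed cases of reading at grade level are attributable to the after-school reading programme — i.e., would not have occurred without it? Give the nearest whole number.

about 833 cases

p₁ = 0.179, p₀ = 0.0555.
PN = (p₁ − p₀)/p₁ = (0.179 − 0.0555) / 0.179 ≈ 0.68994.
Attributable cases ≈ PN × (exposed cases) = 0.68994 × 1207 ≈ 832.76.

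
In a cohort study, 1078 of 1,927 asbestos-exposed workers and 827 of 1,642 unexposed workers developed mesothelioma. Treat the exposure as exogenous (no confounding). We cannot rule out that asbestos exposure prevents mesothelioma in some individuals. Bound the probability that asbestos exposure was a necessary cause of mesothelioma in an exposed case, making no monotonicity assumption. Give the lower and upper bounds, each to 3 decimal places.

p₁ = P(outcome | exposed) = 1078/1927 = 0.55942
p₀ = P(outcome | unexposed) = 827/1642 = 0.50365
Under exogeneity alone the bounds on PN are max{0,(p₁−p₀)/p₁} ≤ PN ≤ min{1,(1−p₀)/p₁}.
  lower = (p₁ − p₀)/p₁ = 0.055765 / 0.55942 ≈ 0.0997
  upper = min{1, (1 − p₀)/p₁} = 0.49635 / 0.55942 ≈ 0.8873

0.100 ≤ PN ≤ 0.887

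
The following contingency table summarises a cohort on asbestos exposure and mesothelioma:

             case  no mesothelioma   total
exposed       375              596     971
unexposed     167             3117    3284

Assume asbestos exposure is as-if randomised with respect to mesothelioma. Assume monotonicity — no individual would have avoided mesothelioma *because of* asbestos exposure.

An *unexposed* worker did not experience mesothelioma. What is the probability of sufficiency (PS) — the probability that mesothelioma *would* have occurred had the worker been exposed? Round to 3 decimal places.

PS ≈ 0.353

p₁ = P(outcome | exposed) = 375/971 = 0.3862
p₀ = P(outcome | unexposed) = 167/3284 = 0.050853
Under exogeneity and monotonicity, PS = (p₁ − p₀) / (1 − p₀).
PS = (0.3862 − 0.050853) / (1 − 0.050853) = 0.33535 / 0.94915 ≈ 0.3533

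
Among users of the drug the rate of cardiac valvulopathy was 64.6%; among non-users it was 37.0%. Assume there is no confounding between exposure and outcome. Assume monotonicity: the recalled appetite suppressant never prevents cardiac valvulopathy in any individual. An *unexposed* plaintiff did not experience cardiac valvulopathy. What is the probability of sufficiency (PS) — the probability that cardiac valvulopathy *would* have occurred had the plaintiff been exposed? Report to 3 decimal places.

PS ≈ 0.438

p₁ = 0.646, p₀ = 0.37.
Under exogeneity and monotonicity, PS = (p₁ − p₀) / (1 − p₀).
PS = (0.646 − 0.37) / (1 − 0.37) = 0.276 / 0.63 ≈ 0.4381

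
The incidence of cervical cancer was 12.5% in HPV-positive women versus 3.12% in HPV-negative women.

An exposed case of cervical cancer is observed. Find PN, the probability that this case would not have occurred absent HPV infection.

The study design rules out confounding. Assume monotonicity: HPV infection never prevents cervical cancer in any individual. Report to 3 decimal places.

p₁ = 0.125, p₀ = 0.0312.
Under exogeneity and monotonicity, PN = (p₁ − p₀) / p₁.
PN = (0.125 − 0.0312) / 0.125 = 0.0938 / 0.125 ≈ 0.7504

PN ≈ 0.750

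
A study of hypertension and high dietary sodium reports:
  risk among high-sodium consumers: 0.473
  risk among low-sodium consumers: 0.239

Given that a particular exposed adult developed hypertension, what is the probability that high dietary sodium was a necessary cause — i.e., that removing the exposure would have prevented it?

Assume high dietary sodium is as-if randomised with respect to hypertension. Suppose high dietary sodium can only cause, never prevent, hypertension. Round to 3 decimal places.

PN ≈ 0.495

Let p₁ = 0.473, p₀ = 0.239.
Under exogeneity and monotonicity, PN = (p₁ − p₀) / p₁.
PN = (0.473 − 0.239) / 0.473 = 0.234 / 0.473 ≈ 0.4947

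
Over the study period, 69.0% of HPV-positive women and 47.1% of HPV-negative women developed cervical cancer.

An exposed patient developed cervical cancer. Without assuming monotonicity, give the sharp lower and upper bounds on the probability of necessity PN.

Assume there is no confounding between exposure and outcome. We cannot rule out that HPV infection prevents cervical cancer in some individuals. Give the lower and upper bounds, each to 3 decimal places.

0.317 ≤ PN ≤ 0.767

p₁ = 0.69, p₀ = 0.471.
Under exogeneity alone the bounds on PN are max{0,(p₁−p₀)/p₁} ≤ PN ≤ min{1,(1−p₀)/p₁}.
  lower = (p₁ − p₀)/p₁ = 0.219 / 0.69 ≈ 0.3174
  upper = min{1, (1 − p₀)/p₁} = 0.529 / 0.69 ≈ 0.7667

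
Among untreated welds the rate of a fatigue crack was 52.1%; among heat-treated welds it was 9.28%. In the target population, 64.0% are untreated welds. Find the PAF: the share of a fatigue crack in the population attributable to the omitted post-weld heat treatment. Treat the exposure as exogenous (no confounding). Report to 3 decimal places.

PAF ≈ 0.747

p₁ = 0.521, p₀ = 0.0928.
Overall risk P(Y=1) = π·p₁ + (1−π)·p₀ = 0.64×0.521 + 0.36×0.0928 = 0.36685.
Under exogeneity, PAF = [P(Y=1) − p₀] / P(Y=1).
PAF = (0.36685 − 0.0928) / 0.36685 ≈ 0.7470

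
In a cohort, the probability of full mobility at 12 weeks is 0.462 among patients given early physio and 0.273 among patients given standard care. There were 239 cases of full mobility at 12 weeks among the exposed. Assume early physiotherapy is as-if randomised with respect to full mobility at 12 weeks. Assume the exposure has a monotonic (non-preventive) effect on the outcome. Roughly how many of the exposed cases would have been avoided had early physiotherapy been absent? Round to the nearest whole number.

Let p₁ = 0.462, p₀ = 0.273.
PN = (p₁ − p₀)/p₁ = (0.462 − 0.273) / 0.462 ≈ 0.40909.
Attributable cases ≈ PN × (exposed cases) = 0.40909 × 239 ≈ 97.77.

about 98 cases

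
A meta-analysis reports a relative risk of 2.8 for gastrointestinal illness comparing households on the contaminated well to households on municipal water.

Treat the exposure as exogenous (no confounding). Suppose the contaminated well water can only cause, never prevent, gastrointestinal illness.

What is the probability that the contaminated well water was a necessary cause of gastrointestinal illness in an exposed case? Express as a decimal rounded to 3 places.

Under exogeneity and monotonicity, PN = (RR − 1) / RR = 1 − 1/RR.
PN = (2.8 − 1) / 2.8 = 1.8 / 2.8 ≈ 0.6429

PN ≈ 0.643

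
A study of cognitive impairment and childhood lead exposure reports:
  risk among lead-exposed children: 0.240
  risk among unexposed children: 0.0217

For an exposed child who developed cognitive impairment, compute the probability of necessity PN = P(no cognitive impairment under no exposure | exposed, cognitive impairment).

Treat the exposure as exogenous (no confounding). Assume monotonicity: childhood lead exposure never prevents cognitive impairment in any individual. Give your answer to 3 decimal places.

PN ≈ 0.910

Let p₁ = 0.24, p₀ = 0.0217.
Under exogeneity and monotonicity, PN = (p₁ − p₀) / p₁.
PN = (0.24 − 0.0217) / 0.24 = 0.2183 / 0.24 ≈ 0.9096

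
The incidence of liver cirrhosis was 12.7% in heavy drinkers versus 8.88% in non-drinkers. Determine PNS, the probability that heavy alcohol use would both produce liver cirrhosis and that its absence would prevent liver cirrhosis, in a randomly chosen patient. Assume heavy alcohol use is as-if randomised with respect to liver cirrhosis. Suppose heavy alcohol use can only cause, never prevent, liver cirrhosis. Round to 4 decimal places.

PNS ≈ 0.0382

p₁ = 0.127, p₀ = 0.0888.
Under exogeneity and monotonicity, PNS = p₁ − p₀.
PNS = 0.127 − 0.0888 = 0.0382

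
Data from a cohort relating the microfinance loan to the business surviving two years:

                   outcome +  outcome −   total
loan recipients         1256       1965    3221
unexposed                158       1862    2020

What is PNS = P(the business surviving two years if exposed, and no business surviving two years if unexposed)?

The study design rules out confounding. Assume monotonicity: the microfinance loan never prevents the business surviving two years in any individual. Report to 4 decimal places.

p₁ = P(outcome | exposed) = 1256/3221 = 0.38994
p₀ = P(outcome | unexposed) = 158/2020 = 0.078218
Under exogeneity and monotonicity, PNS = p₁ − p₀.
PNS = 0.38994 − 0.078218 = 0.31172

PNS ≈ 0.3117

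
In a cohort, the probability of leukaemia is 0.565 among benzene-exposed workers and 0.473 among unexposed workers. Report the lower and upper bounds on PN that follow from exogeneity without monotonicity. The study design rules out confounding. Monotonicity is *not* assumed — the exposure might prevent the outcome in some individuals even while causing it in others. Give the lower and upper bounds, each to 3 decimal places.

0.163 ≤ PN ≤ 0.933

Let p₁ = 0.565, p₀ = 0.473.
Under exogeneity alone the bounds on PN are max{0,(p₁−p₀)/p₁} ≤ PN ≤ min{1,(1−p₀)/p₁}.
  lower = (p₁ − p₀)/p₁ = 0.092 / 0.565 ≈ 0.1628
  upper = min{1, (1 − p₀)/p₁} = 0.527 / 0.565 ≈ 0.9327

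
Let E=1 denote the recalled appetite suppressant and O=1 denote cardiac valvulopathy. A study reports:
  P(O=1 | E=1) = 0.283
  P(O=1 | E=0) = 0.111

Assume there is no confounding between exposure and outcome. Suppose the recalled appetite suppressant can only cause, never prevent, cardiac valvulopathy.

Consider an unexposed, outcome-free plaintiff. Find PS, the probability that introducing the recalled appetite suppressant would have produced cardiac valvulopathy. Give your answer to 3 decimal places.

Let p₁ = 0.283, p₀ = 0.111.
Under exogeneity and monotonicity, PS = (p₁ − p₀) / (1 − p₀).
PS = (0.283 − 0.111) / (1 − 0.111) = 0.172 / 0.889 ≈ 0.1935

PS ≈ 0.193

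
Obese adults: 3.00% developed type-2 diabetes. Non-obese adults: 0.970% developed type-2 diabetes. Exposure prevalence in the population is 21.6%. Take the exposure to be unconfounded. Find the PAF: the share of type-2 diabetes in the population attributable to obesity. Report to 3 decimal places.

PAF ≈ 0.311

p₁ = 0.03, p₀ = 0.0097.
Overall risk P(Y=1) = π·p₁ + (1−π)·p₀ = 0.216×0.03 + 0.784×0.0097 = 0.014085.
Under exogeneity, PAF = [P(Y=1) − p₀] / P(Y=1).
PAF = (0.014085 − 0.0097) / 0.014085 ≈ 0.3113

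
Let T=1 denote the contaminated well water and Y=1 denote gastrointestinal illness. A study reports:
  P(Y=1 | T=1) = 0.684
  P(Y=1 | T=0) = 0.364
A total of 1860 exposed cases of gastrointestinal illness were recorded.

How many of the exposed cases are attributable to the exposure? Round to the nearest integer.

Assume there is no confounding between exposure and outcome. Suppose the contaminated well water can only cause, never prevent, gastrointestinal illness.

about 870 cases

Let p₁ = 0.684, p₀ = 0.364.
PN = (p₁ − p₀)/p₁ = (0.684 − 0.364) / 0.684 ≈ 0.46784.
Attributable cases ≈ PN × (exposed cases) = 0.46784 × 1860 ≈ 870.18.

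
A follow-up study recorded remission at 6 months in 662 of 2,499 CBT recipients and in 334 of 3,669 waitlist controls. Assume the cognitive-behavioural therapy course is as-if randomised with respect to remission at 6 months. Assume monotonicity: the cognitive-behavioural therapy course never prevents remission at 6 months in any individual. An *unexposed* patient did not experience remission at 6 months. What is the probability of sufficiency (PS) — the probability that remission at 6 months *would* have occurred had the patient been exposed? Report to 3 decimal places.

PS ≈ 0.191

p₁ = P(outcome | exposed) = 662/2499 = 0.26491
p₀ = P(outcome | unexposed) = 334/3669 = 0.091033
Under exogeneity and monotonicity, PS = (p₁ − p₀) / (1 − p₀).
PS = (0.26491 − 0.091033) / (1 − 0.091033) = 0.17387 / 0.90897 ≈ 0.1913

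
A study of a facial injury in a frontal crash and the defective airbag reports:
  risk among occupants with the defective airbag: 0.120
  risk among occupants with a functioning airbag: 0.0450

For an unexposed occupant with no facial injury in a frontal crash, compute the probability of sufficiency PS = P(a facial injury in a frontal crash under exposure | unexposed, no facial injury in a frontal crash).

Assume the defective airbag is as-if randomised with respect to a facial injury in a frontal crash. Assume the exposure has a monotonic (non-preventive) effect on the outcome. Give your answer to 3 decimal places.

PS ≈ 0.079

Let p₁ = 0.12, p₀ = 0.045.
Under exogeneity and monotonicity, PS = (p₁ − p₀) / (1 − p₀).
PS = (0.12 − 0.045) / (1 − 0.045) = 0.075 / 0.955 ≈ 0.0785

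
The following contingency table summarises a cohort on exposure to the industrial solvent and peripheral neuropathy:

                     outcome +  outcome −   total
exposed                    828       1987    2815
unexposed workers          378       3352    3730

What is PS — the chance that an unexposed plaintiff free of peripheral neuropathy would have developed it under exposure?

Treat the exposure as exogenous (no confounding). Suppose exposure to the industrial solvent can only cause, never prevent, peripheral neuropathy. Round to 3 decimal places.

PS ≈ 0.215

p₁ = P(outcome | exposed) = 828/2815 = 0.29414
p₀ = P(outcome | unexposed) = 378/3730 = 0.10134
Under exogeneity and monotonicity, PS = (p₁ − p₀)/(1 − p₀).
PS = (0.29414 − 0.10134) / 0.89866 ≈ 0.2145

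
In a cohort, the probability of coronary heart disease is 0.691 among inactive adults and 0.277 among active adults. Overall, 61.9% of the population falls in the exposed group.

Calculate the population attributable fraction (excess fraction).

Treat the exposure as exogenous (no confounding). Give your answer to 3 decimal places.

Let p₁ = 0.691, p₀ = 0.277.
Overall risk P(Y=1) = π·p₁ + (1−π)·p₀ = 0.619×0.691 + 0.381×0.277 = 0.53327.
Under exogeneity, PAF = [P(Y=1) − p₀] / P(Y=1).
PAF = (0.53327 − 0.277) / 0.53327 ≈ 0.4806

PAF ≈ 0.481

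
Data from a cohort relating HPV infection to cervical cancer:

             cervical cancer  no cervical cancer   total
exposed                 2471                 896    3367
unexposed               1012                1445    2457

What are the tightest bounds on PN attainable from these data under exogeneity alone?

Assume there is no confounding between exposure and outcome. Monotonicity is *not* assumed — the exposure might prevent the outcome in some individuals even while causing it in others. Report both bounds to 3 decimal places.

0.439 ≤ PN ≤ 0.801

p₁ = P(outcome | exposed) = 2471/3367 = 0.73389
p₀ = P(outcome | unexposed) = 1012/2457 = 0.41188
Under exogeneity alone the bounds on PN are max{0,(p₁−p₀)/p₁} ≤ PN ≤ min{1,(1−p₀)/p₁}.
  lower = (p₁ − p₀)/p₁ = 0.322 / 0.73389 ≈ 0.4388
  upper = min{1, (1 − p₀)/p₁} = 0.58812 / 0.73389 ≈ 0.8014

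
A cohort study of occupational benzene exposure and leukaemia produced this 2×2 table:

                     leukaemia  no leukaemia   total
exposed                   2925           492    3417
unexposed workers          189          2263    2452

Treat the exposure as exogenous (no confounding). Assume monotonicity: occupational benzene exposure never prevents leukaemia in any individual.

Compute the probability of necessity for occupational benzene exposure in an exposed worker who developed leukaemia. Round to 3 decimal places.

PN ≈ 0.910

p₁ = P(outcome | exposed) = 2925/3417 = 0.85601
p₀ = P(outcome | unexposed) = 189/2452 = 0.07708
Under exogeneity and monotonicity, PN = (p₁ − p₀)/p₁.
PN = (0.85601 − 0.07708) / 0.85601 ≈ 0.9100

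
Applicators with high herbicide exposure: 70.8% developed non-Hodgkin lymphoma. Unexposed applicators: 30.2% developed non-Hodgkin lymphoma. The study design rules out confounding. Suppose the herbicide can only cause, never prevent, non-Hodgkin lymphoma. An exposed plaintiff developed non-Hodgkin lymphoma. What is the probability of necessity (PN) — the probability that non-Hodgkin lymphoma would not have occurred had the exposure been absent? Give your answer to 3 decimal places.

p₁ = 0.708, p₀ = 0.302.
Under exogeneity and monotonicity, PN = (p₁ − p₀) / p₁.
PN = (0.708 − 0.302) / 0.708 = 0.406 / 0.708 ≈ 0.5734

PN ≈ 0.573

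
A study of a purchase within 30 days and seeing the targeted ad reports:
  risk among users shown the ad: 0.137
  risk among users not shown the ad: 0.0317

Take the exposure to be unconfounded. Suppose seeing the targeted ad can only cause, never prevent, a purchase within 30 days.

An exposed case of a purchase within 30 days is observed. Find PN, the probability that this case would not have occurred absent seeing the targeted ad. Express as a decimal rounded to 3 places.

Let p₁ = 0.137, p₀ = 0.0317.
Under exogeneity and monotonicity, PN = (p₁ − p₀) / p₁.
PN = (0.137 − 0.0317) / 0.137 = 0.1053 / 0.137 ≈ 0.7686

PN ≈ 0.769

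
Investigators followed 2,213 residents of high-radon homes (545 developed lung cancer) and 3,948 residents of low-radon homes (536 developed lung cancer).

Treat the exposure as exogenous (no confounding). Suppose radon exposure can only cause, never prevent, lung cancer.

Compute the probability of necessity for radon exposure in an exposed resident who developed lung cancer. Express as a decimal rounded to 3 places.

PN ≈ 0.449

p₁ = P(outcome | exposed) = 545/2213 = 0.24627
p₀ = P(outcome | unexposed) = 536/3948 = 0.13576
Under exogeneity and monotonicity, PN = (p₁ − p₀) / p₁.
PN = (0.24627 − 0.13576) / 0.24627 = 0.11051 / 0.24627 ≈ 0.4487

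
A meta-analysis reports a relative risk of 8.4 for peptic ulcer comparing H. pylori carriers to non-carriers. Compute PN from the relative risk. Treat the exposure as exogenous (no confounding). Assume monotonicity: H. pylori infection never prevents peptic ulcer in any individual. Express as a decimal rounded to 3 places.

PN ≈ 0.881

Under exogeneity and monotonicity, PN = (RR − 1) / RR = 1 − 1/RR.
PN = (8.4 − 1) / 8.4 = 7.4 / 8.4 ≈ 0.8810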